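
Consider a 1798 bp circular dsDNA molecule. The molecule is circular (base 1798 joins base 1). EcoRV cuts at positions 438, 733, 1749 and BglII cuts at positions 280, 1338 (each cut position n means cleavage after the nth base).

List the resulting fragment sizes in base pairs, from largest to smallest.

Combined cut positions (sorted): 280, 438, 733, 1338, 1749.
Circular molecule, 5 cuts → 5 fragments:
  438 − 280 = 158 bp
  733 − 438 = 295 bp
  1338 − 733 = 605 bp
  1749 − 1338 = 411 bp
  wrap: 1798 − 1749 + 280 = 329 bp
Sorted largest to smallest: 605, 411, 329, 295, 158 bp.

605, 411, 329, 295, 158 bp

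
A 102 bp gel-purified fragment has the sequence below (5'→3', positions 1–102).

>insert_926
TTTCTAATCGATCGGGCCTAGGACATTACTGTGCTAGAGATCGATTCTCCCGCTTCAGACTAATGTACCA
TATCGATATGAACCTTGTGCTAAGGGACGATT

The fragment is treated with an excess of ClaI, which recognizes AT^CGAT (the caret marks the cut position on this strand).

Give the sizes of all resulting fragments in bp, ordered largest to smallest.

33, 32, 29, 8 bp

ClaI sites (ATCGAT) start at positions 7, 40, 72.
ClaI cuts after base 2 of each site, so after positions 8, 41, 73.
Linear molecule, 3 cuts → 4 fragments:
  1–8 → 8 bp
  9–41 → 33 bp
  42–73 → 32 bp
  74–102 → 29 bp
Sorted largest to smallest: 33, 32, 29, 8 bp.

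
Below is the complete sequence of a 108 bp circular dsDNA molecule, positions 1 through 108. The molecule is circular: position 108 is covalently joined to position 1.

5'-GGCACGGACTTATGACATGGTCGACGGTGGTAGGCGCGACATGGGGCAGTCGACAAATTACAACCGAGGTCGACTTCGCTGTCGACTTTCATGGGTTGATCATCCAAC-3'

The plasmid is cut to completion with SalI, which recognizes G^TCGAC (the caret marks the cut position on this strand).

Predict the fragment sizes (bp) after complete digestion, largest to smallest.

SalI sites (GTCGAC) start at positions 20, 49, 69, 81.
SalI cuts after the first base of each site, so after positions 20, 49, 69, 81.
Circular molecule, 4 cuts → 4 fragments:
  21–49 → 29 bp
  50–69 → 20 bp
  70–81 → 12 bp
  82–108 then 1–20 → 27 + 20 = 47 bp
Sorted largest to smallest: 47, 29, 20, 12 bp.

47, 29, 20, 12 bp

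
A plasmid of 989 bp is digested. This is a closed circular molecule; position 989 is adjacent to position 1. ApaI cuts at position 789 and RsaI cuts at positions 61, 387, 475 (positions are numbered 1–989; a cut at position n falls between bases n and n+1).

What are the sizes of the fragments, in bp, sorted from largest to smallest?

326, 314, 261, 88 bp

Combined cut positions (sorted): 61, 387, 475, 789.
Circular molecule, 4 cuts → 4 fragments:
  387 − 61 = 326 bp
  475 − 387 = 88 bp
  789 − 475 = 314 bp
  wrap: 989 − 789 + 61 = 261 bp
Sorted largest to smallest: 326, 314, 261, 88 bp.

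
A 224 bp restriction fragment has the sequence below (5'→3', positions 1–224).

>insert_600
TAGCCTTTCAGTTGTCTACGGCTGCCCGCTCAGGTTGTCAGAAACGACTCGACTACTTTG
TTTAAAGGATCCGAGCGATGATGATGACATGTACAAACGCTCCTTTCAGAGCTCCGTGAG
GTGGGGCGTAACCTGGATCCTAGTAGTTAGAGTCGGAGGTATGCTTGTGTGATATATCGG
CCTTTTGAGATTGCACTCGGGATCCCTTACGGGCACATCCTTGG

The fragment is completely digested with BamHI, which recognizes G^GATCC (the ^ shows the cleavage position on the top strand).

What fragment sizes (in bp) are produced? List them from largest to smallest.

BamHI sites (GGATCC) start at positions 67, 135, 200.
BamHI cuts after the first base of each site, so after positions 67, 135, 200.
Linear molecule, 3 cuts → 4 fragments:
  1–67 → 67 bp
  68–135 → 68 bp
  136–200 → 65 bp
  201–224 → 24 bp
Sorted largest to smallest: 68, 67, 65, 24 bp.

68, 67, 65, 24 bp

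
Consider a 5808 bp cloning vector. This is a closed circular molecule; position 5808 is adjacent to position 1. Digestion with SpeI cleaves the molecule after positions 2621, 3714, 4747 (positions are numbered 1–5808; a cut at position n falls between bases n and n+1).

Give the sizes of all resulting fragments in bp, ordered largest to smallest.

Circular molecule, 3 cuts → 3 fragments:
  3714 − 2621 = 1093 bp
  4747 − 3714 = 1033 bp
  wrap: 5808 − 4747 + 2621 = 3682 bp
Sorted largest to smallest: 3682, 1093, 1033 bp.

3682, 1093, 1033 bp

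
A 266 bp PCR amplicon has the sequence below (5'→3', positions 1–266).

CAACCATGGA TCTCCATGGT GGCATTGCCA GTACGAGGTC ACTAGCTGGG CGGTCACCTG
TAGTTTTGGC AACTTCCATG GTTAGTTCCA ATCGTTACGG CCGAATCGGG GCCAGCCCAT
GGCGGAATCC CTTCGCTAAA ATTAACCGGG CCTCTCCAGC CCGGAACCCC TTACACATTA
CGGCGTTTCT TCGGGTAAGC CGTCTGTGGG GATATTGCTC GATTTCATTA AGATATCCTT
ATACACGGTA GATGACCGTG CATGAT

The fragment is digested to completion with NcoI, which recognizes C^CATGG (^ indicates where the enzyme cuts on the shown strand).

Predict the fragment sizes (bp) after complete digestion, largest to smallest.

NcoI sites (CCATGG) start at positions 4, 14, 76, 117.
NcoI cuts after the first base of each site, so after positions 4, 14, 76, 117.
Linear molecule, 4 cuts → 5 fragments:
  1–4 → 4 bp
  5–14 → 10 bp
  15–76 → 62 bp
  77–117 → 41 bp
  118–266 → 149 bp
Sorted largest to smallest: 149, 62, 41, 10, 4 bp.

149, 62, 41, 10, 4 bp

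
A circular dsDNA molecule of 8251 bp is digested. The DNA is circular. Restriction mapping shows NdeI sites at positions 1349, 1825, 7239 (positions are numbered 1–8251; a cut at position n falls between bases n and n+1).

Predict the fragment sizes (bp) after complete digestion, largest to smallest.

5414, 2361, 476 bp

Circular molecule, 3 cuts → 3 fragments:
  1825 − 1349 = 476 bp
  7239 − 1825 = 5414 bp
  wrap: 8251 − 7239 + 1349 = 2361 bp
Sorted largest to smallest: 5414, 2361, 476 bp.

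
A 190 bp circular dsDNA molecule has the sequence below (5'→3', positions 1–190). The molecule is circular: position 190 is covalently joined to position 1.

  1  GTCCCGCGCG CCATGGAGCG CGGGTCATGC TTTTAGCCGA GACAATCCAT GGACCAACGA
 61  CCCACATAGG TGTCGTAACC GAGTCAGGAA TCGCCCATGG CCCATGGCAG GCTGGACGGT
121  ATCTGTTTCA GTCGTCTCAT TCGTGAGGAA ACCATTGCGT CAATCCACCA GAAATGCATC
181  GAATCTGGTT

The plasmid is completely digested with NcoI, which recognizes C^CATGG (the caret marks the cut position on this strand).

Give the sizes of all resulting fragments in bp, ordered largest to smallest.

99, 48, 36, 7 bp

NcoI sites (CCATGG) start at positions 11, 47, 95, 102.
NcoI cuts after the first base of each site, so after positions 11, 47, 95, 102.
Circular molecule, 4 cuts → 4 fragments:
  12–47 → 36 bp
  48–95 → 48 bp
  96–102 → 7 bp
  103–190 then 1–11 → 88 + 11 = 99 bp
Sorted largest to smallest: 99, 48, 36, 7 bp.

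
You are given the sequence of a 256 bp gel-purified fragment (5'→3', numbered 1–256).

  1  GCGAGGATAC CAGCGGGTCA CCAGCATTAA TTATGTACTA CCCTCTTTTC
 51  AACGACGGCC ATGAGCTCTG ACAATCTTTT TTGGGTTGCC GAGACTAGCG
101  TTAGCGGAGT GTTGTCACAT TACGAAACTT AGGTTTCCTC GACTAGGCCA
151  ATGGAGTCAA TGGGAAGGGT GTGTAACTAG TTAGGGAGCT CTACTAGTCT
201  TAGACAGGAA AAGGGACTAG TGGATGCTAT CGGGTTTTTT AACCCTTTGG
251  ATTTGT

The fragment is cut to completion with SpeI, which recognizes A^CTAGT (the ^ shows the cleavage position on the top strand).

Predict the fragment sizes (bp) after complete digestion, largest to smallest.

SpeI sites (ACTAGT) start at positions 176, 193, 216.
SpeI cuts after the first base of each site, so after positions 176, 193, 216.
Linear molecule, 3 cuts → 4 fragments:
  1–176 → 176 bp
  177–193 → 17 bp
  194–216 → 23 bp
  217–256 → 40 bp
Sorted largest to smallest: 176, 40, 23, 17 bp.

176, 40, 23, 17 bp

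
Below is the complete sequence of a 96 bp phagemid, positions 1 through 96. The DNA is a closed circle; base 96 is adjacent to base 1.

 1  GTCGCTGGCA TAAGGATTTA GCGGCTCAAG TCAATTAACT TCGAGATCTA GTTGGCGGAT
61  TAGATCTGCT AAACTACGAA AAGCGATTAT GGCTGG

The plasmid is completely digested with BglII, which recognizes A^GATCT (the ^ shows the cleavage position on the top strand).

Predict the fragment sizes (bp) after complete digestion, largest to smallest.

BglII sites (AGATCT) start at positions 44, 62.
BglII cuts after the first base of each site, so after positions 44, 62.
Circular molecule, 2 cuts → 2 fragments:
  45–62 → 18 bp
  63–96 then 1–44 → 34 + 44 = 78 bp
Sorted largest to smallest: 78, 18 bp.

78, 18 bp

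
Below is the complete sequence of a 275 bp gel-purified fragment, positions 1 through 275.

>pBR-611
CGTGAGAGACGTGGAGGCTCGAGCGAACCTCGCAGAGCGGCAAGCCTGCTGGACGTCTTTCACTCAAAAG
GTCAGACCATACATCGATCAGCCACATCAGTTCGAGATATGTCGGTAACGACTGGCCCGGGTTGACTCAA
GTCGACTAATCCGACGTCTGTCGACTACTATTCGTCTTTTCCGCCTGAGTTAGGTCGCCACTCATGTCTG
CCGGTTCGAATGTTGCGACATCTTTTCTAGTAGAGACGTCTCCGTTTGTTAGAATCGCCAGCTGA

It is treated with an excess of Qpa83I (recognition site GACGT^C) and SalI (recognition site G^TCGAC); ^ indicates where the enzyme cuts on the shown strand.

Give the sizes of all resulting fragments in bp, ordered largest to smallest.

89, 85, 56, 26, 16, 3 bp

Qpa83I sites (GACGTC) start at positions 52, 153, 245.
Qpa83I cuts after base 5 of each site (before the last base), so after positions 56, 157, 249.
SalI sites (GTCGAC) start at positions 141, 160.
SalI cuts after the first base of each site, so after positions 141, 160.
Combined cut positions: 56, 141, 157, 160, 249.
Linear molecule, 5 cuts → 6 fragments:
  1–56 → 56 bp
  57–141 → 85 bp
  142–157 → 16 bp
  158–160 → 3 bp
  161–249 → 89 bp
  250–275 → 26 bp
Sorted largest to smallest: 89, 85, 56, 26, 16, 3 bp.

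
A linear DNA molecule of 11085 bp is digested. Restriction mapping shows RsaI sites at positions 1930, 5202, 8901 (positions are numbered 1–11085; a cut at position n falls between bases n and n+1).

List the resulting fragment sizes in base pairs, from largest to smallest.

3699, 3272, 2184, 1930 bp

Linear molecule, 3 cuts → 4 fragments:
  1930 − 0 = 1930 bp
  5202 − 1930 = 3272 bp
  8901 − 5202 = 3699 bp
  11085 − 8901 = 2184 bp
Sorted largest to smallest: 3699, 3272, 2184, 1930 bp.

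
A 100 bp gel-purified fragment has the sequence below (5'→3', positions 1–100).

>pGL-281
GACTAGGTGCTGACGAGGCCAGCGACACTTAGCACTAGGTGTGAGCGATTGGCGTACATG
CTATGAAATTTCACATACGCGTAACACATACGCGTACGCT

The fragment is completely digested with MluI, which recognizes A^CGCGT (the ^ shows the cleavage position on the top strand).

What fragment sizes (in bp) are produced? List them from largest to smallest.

MluI sites (ACGCGT) start at positions 77, 90.
MluI cuts after the first base of each site, so after positions 77, 90.
Linear molecule, 2 cuts → 3 fragments:
  1–77 → 77 bp
  78–90 → 13 bp
  91–100 → 10 bp
Sorted largest to smallest: 77, 13, 10 bp.

77, 13, 10 bp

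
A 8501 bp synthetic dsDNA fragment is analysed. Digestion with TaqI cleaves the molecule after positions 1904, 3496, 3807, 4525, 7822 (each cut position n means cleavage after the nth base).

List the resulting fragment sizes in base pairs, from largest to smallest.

Linear molecule, 5 cuts → 6 fragments:
  1904 − 0 = 1904 bp
  3496 − 1904 = 1592 bp
  3807 − 3496 = 311 bp
  4525 − 3807 = 718 bp
  7822 − 4525 = 3297 bp
  8501 − 7822 = 679 bp
Sorted largest to smallest: 3297, 1904, 1592, 718, 679, 311 bp.

3297, 1904, 1592, 718, 679, 311 bp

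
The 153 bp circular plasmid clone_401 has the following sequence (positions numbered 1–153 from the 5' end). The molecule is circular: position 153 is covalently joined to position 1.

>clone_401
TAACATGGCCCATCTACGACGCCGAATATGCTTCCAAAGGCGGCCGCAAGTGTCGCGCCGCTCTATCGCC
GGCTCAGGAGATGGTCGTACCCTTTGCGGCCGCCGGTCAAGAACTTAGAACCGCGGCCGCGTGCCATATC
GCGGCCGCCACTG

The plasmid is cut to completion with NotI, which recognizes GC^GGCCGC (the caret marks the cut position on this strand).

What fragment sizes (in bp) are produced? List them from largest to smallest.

NotI sites (GCGGCCGC) start at positions 40, 96, 123, 141.
NotI cuts after base 2 of each site, so after positions 41, 97, 124, 142.
Circular molecule, 4 cuts → 4 fragments:
  42–97 → 56 bp
  98–124 → 27 bp
  125–142 → 18 bp
  143–153 then 1–41 → 11 + 41 = 52 bp
Sorted largest to smallest: 56, 52, 27, 18 bp.

56, 52, 27, 18 bp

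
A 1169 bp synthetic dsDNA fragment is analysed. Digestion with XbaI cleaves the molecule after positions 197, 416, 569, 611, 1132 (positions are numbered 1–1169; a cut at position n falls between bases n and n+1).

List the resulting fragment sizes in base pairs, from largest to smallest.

Linear molecule, 5 cuts → 6 fragments:
  197 − 0 = 197 bp
  416 − 197 = 219 bp
  569 − 416 = 153 bp
  611 − 569 = 42 bp
  1132 − 611 = 521 bp
  1169 − 1132 = 37 bp
Sorted largest to smallest: 521, 219, 197, 153, 42, 37 bp.

521, 219, 197, 153, 42, 37 bp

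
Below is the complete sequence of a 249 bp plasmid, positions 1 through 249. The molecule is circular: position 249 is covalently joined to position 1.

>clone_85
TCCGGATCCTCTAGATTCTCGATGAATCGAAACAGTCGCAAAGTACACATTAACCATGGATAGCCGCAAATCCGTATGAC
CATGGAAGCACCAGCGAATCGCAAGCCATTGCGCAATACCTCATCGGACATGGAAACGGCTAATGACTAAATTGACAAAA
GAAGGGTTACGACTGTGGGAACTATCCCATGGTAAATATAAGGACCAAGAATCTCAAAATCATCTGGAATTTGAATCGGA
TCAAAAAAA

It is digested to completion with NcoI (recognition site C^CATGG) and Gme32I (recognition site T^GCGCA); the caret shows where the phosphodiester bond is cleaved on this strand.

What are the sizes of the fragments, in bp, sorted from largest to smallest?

NcoI sites (CCATGG) start at positions 54, 80, 187.
NcoI cuts after the first base of each site, so after positions 54, 80, 187.
The Gme32I site (TGCGCA) starts at position 110.
Gme32I cuts after the first base of each site, so after position 110.
Combined cut positions: 54, 80, 110, 187.
Circular molecule, 4 cuts → 4 fragments:
  55–80 → 26 bp
  81–110 → 30 bp
  111–187 → 77 bp
  188–249 then 1–54 → 62 + 54 = 116 bp
Sorted largest to smallest: 116, 77, 30, 26 bp.

116, 77, 30, 26 bp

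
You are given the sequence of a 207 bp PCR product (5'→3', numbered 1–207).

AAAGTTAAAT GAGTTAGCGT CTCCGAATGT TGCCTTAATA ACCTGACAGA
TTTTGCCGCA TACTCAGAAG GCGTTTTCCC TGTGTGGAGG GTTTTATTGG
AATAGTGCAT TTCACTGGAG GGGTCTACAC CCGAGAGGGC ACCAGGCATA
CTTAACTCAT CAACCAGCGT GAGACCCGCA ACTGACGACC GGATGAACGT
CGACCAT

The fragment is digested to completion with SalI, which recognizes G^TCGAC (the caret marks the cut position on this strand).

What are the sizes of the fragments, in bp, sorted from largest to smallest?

The SalI site (GTCGAC) starts at position 199.
SalI cuts after the first base of each site, so after position 199.
Linear molecule, 1 cut → 2 fragments:
  1–199 → 199 bp
  200–207 → 8 bp
Sorted largest to smallest: 199, 8 bp.

199, 8 bp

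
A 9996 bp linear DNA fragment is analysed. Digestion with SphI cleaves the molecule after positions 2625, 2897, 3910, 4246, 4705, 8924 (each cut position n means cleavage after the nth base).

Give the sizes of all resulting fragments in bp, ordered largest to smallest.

Linear molecule, 6 cuts → 7 fragments:
  2625 − 0 = 2625 bp
  2897 − 2625 = 272 bp
  3910 − 2897 = 1013 bp
  4246 − 3910 = 336 bp
  4705 − 4246 = 459 bp
  8924 − 4705 = 4219 bp
  9996 − 8924 = 1072 bp
Sorted largest to smallest: 4219, 2625, 1072, 1013, 459, 336, 272 bp.

4219, 2625, 1072, 1013, 459, 336, 272 bp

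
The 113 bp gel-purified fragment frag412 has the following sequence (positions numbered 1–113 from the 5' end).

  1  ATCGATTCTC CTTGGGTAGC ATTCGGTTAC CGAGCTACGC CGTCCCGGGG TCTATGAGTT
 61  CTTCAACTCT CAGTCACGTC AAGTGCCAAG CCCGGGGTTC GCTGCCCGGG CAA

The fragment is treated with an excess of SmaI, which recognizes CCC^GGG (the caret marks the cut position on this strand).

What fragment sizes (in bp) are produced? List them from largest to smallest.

47, 46, 14, 6 bp

SmaI sites (CCCGGG) start at positions 44, 91, 105.
SmaI cuts after base 3 of each site, so after positions 46, 93, 107.
Linear molecule, 3 cuts → 4 fragments:
  1–46 → 46 bp
  47–93 → 47 bp
  94–107 → 14 bp
  108–113 → 6 bp
Sorted largest to smallest: 47, 46, 14, 6 bp.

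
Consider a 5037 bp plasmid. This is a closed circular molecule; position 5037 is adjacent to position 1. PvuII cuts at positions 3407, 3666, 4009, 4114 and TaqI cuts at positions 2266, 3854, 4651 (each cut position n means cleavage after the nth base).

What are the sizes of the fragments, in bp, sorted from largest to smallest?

Combined cut positions (sorted): 2266, 3407, 3666, 3854, 4009, 4114, 4651.
Circular molecule, 7 cuts → 7 fragments:
  3407 − 2266 = 1141 bp
  3666 − 3407 = 259 bp
  3854 − 3666 = 188 bp
  4009 − 3854 = 155 bp
  4114 − 4009 = 105 bp
  4651 − 4114 = 537 bp
  wrap: 5037 − 4651 + 2266 = 2652 bp
Sorted largest to smallest: 2652, 1141, 537, 259, 188, 155, 105 bp.

2652, 1141, 537, 259, 188, 155, 105 bp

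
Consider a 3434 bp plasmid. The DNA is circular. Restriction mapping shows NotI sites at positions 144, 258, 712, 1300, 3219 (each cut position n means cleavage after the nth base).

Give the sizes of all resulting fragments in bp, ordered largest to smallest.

Circular molecule, 5 cuts → 5 fragments:
  258 − 144 = 114 bp
  712 − 258 = 454 bp
  1300 − 712 = 588 bp
  3219 − 1300 = 1919 bp
  wrap: 3434 − 3219 + 144 = 359 bp
Sorted largest to smallest: 1919, 588, 454, 359, 114 bp.

1919, 588, 454, 359, 114 bp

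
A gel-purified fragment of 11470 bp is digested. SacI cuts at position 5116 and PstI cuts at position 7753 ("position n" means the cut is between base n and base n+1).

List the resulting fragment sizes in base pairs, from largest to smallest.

Combined cut positions (sorted): 5116, 7753.
Linear molecule, 2 cuts → 3 fragments:
  5116 − 0 = 5116 bp
  7753 − 5116 = 2637 bp
  11470 − 7753 = 3717 bp
Sorted largest to smallest: 5116, 3717, 2637 bp.

5116, 3717, 2637 bp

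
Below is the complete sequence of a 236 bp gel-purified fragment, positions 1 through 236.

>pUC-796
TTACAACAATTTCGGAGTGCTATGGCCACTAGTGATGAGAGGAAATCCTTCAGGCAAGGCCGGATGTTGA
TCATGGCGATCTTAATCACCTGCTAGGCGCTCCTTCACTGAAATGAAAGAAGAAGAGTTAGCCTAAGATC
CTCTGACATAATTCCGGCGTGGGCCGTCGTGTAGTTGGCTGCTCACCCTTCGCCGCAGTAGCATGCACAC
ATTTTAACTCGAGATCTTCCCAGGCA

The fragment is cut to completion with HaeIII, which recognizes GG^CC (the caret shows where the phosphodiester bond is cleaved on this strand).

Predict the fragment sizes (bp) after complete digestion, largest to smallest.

HaeIII sites (GGCC) start at positions 24, 58, 162.
HaeIII cuts after base 2 of each site, so after positions 25, 59, 163.
Linear molecule, 3 cuts → 4 fragments:
  1–25 → 25 bp
  26–59 → 34 bp
  60–163 → 104 bp
  164–236 → 73 bp
Sorted largest to smallest: 104, 73, 34, 25 bp.

104, 73, 34, 25 bp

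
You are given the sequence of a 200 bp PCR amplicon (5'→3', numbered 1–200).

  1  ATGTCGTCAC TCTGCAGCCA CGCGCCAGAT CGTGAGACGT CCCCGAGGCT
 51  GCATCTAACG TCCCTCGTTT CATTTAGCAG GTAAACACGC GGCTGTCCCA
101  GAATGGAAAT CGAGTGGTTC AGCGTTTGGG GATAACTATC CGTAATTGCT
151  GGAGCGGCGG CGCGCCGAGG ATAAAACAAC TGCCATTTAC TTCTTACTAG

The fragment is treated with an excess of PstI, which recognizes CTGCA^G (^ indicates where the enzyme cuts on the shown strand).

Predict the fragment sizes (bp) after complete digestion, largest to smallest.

The PstI site (CTGCAG) starts at position 12.
PstI cuts after base 5 of each site (before the last base), so after position 16.
Linear molecule, 1 cut → 2 fragments:
  1–16 → 16 bp
  17–200 → 184 bp
Sorted largest to smallest: 184, 16 bp.

184, 16 bp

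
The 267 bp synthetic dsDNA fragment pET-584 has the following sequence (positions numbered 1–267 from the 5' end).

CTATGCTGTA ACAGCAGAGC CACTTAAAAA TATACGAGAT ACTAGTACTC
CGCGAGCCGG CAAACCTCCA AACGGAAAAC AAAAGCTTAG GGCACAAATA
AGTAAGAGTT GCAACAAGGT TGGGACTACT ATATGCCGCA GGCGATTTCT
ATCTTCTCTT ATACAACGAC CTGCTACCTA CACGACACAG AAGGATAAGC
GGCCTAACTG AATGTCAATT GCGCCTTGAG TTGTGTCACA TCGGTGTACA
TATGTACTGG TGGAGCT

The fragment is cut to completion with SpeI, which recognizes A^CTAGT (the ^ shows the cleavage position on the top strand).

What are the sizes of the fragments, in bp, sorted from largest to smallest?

226, 41 bp

The SpeI site (ACTAGT) starts at position 41.
SpeI cuts after the first base of each site, so after position 41.
Linear molecule, 1 cut → 2 fragments:
  1–41 → 41 bp
  42–267 → 226 bp
Sorted largest to smallest: 226, 41 bp.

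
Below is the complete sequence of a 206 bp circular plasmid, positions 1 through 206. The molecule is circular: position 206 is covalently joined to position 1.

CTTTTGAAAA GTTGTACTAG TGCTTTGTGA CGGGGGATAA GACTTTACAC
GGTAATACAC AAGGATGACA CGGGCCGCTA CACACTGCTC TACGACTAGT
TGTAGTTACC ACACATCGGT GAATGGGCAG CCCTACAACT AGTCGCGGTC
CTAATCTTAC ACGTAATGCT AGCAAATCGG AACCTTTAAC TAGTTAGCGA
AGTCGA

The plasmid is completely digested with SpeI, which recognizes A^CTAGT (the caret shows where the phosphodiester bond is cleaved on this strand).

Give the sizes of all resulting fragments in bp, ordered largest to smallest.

SpeI sites (ACTAGT) start at positions 16, 95, 138, 189.
SpeI cuts after the first base of each site, so after positions 16, 95, 138, 189.
Circular molecule, 4 cuts → 4 fragments:
  17–95 → 79 bp
  96–138 → 43 bp
  139–189 → 51 bp
  190–206 then 1–16 → 17 + 16 = 33 bp
Sorted largest to smallest: 79, 51, 43, 33 bp.

79, 51, 43, 33 bp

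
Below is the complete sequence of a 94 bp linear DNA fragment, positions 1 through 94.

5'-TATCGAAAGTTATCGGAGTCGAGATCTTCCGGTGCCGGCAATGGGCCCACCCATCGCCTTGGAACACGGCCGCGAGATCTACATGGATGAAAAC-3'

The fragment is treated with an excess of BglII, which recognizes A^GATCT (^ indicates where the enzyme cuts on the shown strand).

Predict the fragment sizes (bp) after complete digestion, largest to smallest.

53, 22, 19 bp

BglII sites (AGATCT) start at positions 22, 75.
BglII cuts after the first base of each site, so after positions 22, 75.
Linear molecule, 2 cuts → 3 fragments:
  1–22 → 22 bp
  23–75 → 53 bp
  76–94 → 19 bp
Sorted largest to smallest: 53, 22, 19 bp.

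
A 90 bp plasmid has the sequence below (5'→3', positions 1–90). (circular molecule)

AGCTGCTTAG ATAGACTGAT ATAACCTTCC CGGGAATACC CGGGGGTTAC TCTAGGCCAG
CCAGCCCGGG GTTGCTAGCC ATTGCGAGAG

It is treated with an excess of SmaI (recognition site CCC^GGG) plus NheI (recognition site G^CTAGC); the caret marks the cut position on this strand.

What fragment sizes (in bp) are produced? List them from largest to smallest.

47, 26, 10, 7 bp

SmaI sites (CCCGGG) start at positions 29, 39, 65.
SmaI cuts after base 3 of each site, so after positions 31, 41, 67.
The NheI site (GCTAGC) starts at position 74.
NheI cuts after the first base of each site, so after position 74.
Combined cut positions: 31, 41, 67, 74.
Circular molecule, 4 cuts → 4 fragments:
  32–41 → 10 bp
  42–67 → 26 bp
  68–74 → 7 bp
  75–90 then 1–31 → 16 + 31 = 47 bp
Sorted largest to smallest: 47, 26, 10, 7 bp.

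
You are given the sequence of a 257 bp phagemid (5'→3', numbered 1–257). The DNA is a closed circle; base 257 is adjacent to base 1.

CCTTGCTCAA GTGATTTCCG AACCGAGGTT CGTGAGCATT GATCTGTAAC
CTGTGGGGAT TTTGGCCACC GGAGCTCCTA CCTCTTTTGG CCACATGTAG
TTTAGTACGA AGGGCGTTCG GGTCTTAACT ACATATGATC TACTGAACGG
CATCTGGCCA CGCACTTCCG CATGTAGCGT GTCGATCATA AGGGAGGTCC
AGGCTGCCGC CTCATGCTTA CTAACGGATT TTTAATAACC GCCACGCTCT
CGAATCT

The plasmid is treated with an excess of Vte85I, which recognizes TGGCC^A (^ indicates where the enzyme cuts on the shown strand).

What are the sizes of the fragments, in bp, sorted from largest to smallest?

165, 67, 25 bp

Vte85I sites (TGGCCA) start at positions 63, 88, 155.
Vte85I cuts after base 5 of each site (before the last base), so after positions 67, 92, 159.
Circular molecule, 3 cuts → 3 fragments:
  68–92 → 25 bp
  93–159 → 67 bp
  160–257 then 1–67 → 98 + 67 = 165 bp
Sorted largest to smallest: 165, 67, 25 bp.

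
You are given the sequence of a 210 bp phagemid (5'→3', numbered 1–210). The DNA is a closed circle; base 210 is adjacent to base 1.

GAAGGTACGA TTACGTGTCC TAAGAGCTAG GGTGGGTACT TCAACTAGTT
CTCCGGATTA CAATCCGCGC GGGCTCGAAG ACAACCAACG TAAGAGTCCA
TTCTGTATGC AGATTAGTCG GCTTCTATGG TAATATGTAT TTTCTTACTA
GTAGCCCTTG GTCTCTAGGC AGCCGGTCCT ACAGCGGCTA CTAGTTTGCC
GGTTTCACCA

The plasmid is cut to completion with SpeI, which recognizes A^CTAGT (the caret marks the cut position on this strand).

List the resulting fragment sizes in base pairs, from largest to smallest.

103, 64, 43 bp

SpeI sites (ACTAGT) start at positions 44, 147, 190.
SpeI cuts after the first base of each site, so after positions 44, 147, 190.
Circular molecule, 3 cuts → 3 fragments:
  45–147 → 103 bp
  148–190 → 43 bp
  191–210 then 1–44 → 20 + 44 = 64 bp
Sorted largest to smallest: 103, 64, 43 bp.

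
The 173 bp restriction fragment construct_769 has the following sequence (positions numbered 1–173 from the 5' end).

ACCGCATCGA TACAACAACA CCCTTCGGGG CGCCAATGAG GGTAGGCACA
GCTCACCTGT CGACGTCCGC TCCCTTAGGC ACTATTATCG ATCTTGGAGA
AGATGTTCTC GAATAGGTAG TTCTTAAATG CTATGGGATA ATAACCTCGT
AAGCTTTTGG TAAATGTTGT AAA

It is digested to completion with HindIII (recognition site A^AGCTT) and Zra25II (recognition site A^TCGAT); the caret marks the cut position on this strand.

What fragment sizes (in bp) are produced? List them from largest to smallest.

81, 64, 22, 6 bp

The HindIII site (AAGCTT) starts at position 151.
HindIII cuts after the first base of each site, so after position 151.
Zra25II sites (ATCGAT) start at positions 6, 87.
Zra25II cuts after the first base of each site, so after positions 6, 87.
Combined cut positions: 6, 87, 151.
Linear molecule, 3 cuts → 4 fragments:
  1–6 → 6 bp
  7–87 → 81 bp
  88–151 → 64 bp
  152–173 → 22 bp
Sorted largest to smallest: 81, 64, 22, 6 bp.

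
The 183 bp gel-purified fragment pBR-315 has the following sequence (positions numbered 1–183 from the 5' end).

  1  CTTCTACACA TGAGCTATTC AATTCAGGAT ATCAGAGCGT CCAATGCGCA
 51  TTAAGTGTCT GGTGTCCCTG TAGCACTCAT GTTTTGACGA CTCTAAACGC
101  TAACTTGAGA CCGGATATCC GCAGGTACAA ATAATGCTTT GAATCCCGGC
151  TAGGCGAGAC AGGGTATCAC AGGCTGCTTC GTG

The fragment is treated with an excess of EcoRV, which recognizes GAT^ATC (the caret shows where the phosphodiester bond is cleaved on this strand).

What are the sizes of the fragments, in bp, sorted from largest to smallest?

EcoRV sites (GATATC) start at positions 28, 114.
EcoRV cuts after base 3 of each site, so after positions 30, 116.
Linear molecule, 2 cuts → 3 fragments:
  1–30 → 30 bp
  31–116 → 86 bp
  117–183 → 67 bp
Sorted largest to smallest: 86, 67, 30 bp.

86, 67, 30 bp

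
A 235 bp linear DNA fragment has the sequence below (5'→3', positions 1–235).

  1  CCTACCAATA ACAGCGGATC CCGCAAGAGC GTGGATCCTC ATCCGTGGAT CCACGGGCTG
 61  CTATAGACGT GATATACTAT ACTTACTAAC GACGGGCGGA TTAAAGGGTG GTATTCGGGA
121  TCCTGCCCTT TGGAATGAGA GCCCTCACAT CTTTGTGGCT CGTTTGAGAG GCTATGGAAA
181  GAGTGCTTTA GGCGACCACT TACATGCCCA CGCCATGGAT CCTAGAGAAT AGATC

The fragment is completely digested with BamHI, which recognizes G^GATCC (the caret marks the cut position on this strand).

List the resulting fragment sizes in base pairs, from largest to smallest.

99, 71, 18, 17, 16, 14 bp

BamHI sites (GGATCC) start at positions 16, 33, 47, 118, 217.
BamHI cuts after the first base of each site, so after positions 16, 33, 47, 118, 217.
Linear molecule, 5 cuts → 6 fragments:
  1–16 → 16 bp
  17–33 → 17 bp
  34–47 → 14 bp
  48–118 → 71 bp
  119–217 → 99 bp
  218–235 → 18 bp
Sorted largest to smallest: 99, 71, 18, 17, 16, 14 bp.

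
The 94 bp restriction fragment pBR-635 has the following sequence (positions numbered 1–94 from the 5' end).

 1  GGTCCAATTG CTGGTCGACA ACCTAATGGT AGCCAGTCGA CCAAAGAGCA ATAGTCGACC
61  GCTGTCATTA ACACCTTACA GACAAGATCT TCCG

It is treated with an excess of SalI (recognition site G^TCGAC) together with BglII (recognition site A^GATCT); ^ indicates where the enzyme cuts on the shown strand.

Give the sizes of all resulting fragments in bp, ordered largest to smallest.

31, 22, 18, 14, 9 bp

SalI sites (GTCGAC) start at positions 14, 36, 54.
SalI cuts after the first base of each site, so after positions 14, 36, 54.
The BglII site (AGATCT) starts at position 85.
BglII cuts after the first base of each site, so after position 85.
Combined cut positions: 14, 36, 54, 85.
Linear molecule, 4 cuts → 5 fragments:
  1–14 → 14 bp
  15–36 → 22 bp
  37–54 → 18 bp
  55–85 → 31 bp
  86–94 → 9 bp
Sorted largest to smallest: 31, 22, 18, 14, 9 bp.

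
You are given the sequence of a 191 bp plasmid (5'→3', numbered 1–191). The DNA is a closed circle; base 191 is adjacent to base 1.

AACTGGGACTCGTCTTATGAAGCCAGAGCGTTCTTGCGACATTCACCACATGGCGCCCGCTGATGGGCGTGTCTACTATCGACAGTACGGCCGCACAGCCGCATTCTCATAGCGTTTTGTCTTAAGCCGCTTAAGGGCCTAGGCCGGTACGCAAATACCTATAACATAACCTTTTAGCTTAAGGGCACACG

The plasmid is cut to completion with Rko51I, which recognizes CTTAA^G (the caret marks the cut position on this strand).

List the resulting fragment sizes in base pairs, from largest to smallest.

134, 48, 9 bp

Rko51I sites (CTTAAG) start at positions 121, 130, 178.
Rko51I cuts after base 5 of each site (before the last base), so after positions 125, 134, 182.
Circular molecule, 3 cuts → 3 fragments:
  126–134 → 9 bp
  135–182 → 48 bp
  183–191 then 1–125 → 9 + 125 = 134 bp
Sorted largest to smallest: 134, 48, 9 bp.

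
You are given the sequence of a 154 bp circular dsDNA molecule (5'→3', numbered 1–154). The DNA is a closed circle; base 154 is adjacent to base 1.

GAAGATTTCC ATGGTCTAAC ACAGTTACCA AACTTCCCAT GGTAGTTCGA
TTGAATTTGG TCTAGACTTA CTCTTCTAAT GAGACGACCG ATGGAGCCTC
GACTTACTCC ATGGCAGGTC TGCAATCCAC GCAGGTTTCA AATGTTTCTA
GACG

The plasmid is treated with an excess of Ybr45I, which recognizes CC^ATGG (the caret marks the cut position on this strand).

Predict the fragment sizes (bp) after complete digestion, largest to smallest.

72, 54, 28 bp

Ybr45I sites (CCATGG) start at positions 9, 37, 109.
Ybr45I cuts after base 2 of each site, so after positions 10, 38, 110.
Circular molecule, 3 cuts → 3 fragments:
  11–38 → 28 bp
  39–110 → 72 bp
  111–154 then 1–10 → 44 + 10 = 54 bp
Sorted largest to smallest: 72, 54, 28 bp.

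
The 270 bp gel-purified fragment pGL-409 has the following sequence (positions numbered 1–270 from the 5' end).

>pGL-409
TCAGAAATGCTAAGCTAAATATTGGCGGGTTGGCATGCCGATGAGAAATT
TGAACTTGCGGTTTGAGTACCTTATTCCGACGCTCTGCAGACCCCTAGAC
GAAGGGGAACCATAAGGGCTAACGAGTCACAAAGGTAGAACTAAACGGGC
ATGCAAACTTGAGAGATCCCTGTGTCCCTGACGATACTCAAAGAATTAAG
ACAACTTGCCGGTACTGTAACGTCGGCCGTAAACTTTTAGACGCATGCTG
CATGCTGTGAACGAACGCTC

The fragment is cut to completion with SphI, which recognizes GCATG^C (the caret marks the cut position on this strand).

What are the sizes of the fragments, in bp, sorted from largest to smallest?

SphI sites (GCATGC) start at positions 33, 149, 243, 250.
SphI cuts after base 5 of each site (before the last base), so after positions 37, 153, 247, 254.
Linear molecule, 4 cuts → 5 fragments:
  1–37 → 37 bp
  38–153 → 116 bp
  154–247 → 94 bp
  248–254 → 7 bp
  255–270 → 16 bp
Sorted largest to smallest: 116, 94, 37, 16, 7 bp.

116, 94, 37, 16, 7 bp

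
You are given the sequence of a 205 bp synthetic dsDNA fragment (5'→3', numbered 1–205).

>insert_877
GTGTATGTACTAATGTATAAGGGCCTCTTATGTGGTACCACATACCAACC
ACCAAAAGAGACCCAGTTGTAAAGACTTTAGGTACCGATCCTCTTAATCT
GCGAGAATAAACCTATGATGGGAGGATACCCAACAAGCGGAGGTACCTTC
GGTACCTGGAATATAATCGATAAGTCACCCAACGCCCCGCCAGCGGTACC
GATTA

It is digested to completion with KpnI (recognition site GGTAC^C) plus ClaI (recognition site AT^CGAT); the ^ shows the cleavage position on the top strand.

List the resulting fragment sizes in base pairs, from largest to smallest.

61, 47, 38, 32, 12, 9, 6 bp

KpnI sites (GGTACC) start at positions 34, 81, 142, 151, 195.
KpnI cuts after base 5 of each site (before the last base), so after positions 38, 85, 146, 155, 199.
The ClaI site (ATCGAT) starts at position 166.
ClaI cuts after base 2 of each site, so after position 167.
Combined cut positions: 38, 85, 146, 155, 167, 199.
Linear molecule, 6 cuts → 7 fragments:
  1–38 → 38 bp
  39–85 → 47 bp
  86–146 → 61 bp
  147–155 → 9 bp
  156–167 → 12 bp
  168–199 → 32 bp
  200–205 → 6 bp
Sorted largest to smallest: 61, 47, 38, 32, 12, 9, 6 bp.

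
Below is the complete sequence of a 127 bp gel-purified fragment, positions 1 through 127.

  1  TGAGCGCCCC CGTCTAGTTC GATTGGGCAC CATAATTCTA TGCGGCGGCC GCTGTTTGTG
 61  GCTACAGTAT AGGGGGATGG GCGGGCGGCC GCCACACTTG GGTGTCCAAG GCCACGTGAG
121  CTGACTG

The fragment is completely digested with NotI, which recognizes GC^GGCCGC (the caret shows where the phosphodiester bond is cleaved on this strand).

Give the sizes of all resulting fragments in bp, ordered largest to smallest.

46, 41, 40 bp

NotI sites (GCGGCCGC) start at positions 45, 85.
NotI cuts after base 2 of each site, so after positions 46, 86.
Linear molecule, 2 cuts → 3 fragments:
  1–46 → 46 bp
  47–86 → 40 bp
  87–127 → 41 bp
Sorted largest to smallest: 46, 41, 40 bp.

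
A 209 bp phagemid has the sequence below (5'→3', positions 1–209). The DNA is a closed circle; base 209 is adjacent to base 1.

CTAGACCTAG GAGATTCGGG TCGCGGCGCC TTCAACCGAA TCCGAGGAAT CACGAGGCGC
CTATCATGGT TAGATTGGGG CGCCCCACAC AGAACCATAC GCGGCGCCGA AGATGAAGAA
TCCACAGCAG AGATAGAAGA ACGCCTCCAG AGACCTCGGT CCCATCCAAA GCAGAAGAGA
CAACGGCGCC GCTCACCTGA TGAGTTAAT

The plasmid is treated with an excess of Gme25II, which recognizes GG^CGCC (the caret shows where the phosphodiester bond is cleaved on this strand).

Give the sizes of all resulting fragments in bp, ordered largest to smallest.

Gme25II sites (GGCGCC) start at positions 25, 56, 79, 103, 185.
Gme25II cuts after base 2 of each site, so after positions 26, 57, 80, 104, 186.
Circular molecule, 5 cuts → 5 fragments:
  27–57 → 31 bp
  58–80 → 23 bp
  81–104 → 24 bp
  105–186 → 82 bp
  187–209 then 1–26 → 23 + 26 = 49 bp
Sorted largest to smallest: 82, 49, 31, 24, 23 bp.

82, 49, 31, 24, 23 bp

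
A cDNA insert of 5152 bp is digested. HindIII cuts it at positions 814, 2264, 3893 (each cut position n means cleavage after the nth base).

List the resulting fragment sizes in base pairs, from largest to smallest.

Linear molecule, 3 cuts → 4 fragments:
  814 − 0 = 814 bp
  2264 − 814 = 1450 bp
  3893 − 2264 = 1629 bp
  5152 − 3893 = 1259 bp
Sorted largest to smallest: 1629, 1450, 1259, 814 bp.

1629, 1450, 1259, 814 bp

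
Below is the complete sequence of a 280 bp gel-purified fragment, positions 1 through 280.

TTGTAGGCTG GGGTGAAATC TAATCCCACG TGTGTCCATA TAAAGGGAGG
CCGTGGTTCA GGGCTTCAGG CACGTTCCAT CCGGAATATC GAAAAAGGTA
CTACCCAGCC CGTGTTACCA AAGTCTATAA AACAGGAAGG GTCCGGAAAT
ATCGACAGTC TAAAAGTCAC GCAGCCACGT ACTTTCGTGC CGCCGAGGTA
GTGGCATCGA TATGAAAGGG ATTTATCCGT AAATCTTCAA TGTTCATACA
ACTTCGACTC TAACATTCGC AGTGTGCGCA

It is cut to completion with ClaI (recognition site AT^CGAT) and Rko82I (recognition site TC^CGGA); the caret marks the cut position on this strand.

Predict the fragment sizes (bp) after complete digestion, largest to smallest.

The ClaI site (ATCGAT) starts at position 206.
ClaI cuts after base 2 of each site, so after position 207.
Rko82I sites (TCCGGA) start at positions 80, 142.
Rko82I cuts after base 2 of each site, so after positions 81, 143.
Combined cut positions: 81, 143, 207.
Linear molecule, 3 cuts → 4 fragments:
  1–81 → 81 bp
  82–143 → 62 bp
  144–207 → 64 bp
  208–280 → 73 bp
Sorted largest to smallest: 81, 73, 64, 62 bp.

81, 73, 64, 62 bp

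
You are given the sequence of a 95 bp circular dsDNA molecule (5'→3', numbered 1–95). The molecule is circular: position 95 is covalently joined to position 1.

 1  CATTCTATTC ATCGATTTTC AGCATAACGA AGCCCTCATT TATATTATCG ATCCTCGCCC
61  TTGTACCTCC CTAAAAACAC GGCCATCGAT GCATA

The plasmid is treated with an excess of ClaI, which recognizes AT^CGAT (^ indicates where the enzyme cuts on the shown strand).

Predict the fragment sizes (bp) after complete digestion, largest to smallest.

38, 36, 21 bp

ClaI sites (ATCGAT) start at positions 11, 47, 85.
ClaI cuts after base 2 of each site, so after positions 12, 48, 86.
Circular molecule, 3 cuts → 3 fragments:
  13–48 → 36 bp
  49–86 → 38 bp
  87–95 then 1–12 → 9 + 12 = 21 bp
Sorted largest to smallest: 38, 36, 21 bp.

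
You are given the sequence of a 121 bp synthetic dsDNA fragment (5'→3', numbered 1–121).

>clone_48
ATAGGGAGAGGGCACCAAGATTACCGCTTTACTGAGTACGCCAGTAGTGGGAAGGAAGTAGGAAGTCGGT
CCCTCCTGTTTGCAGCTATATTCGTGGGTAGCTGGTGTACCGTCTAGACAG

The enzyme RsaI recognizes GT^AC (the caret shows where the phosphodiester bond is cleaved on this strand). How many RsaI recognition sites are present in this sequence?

GTAC occurs starting at positions 36, 107.
RsaI cuts at 2 sites.

2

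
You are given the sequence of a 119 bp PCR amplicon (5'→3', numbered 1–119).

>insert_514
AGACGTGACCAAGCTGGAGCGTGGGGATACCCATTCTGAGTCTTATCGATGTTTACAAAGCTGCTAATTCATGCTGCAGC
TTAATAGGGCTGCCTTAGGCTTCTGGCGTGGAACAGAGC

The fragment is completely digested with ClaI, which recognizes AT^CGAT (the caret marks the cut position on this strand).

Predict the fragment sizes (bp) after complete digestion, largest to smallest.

The ClaI site (ATCGAT) starts at position 45.
ClaI cuts after base 2 of each site, so after position 46.
Linear molecule, 1 cut → 2 fragments:
  1–46 → 46 bp
  47–119 → 73 bp
Sorted largest to smallest: 73, 46 bp.

73, 46 bp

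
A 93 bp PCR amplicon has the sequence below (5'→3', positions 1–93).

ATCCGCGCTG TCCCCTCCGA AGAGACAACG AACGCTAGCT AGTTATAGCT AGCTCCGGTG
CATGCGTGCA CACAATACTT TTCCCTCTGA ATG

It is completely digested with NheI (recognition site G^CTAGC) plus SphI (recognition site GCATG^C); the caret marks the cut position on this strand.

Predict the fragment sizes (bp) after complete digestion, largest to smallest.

34, 29, 16, 14 bp

NheI sites (GCTAGC) start at positions 34, 48.
NheI cuts after the first base of each site, so after positions 34, 48.
The SphI site (GCATGC) starts at position 60.
SphI cuts after base 5 of each site (before the last base), so after position 64.
Combined cut positions: 34, 48, 64.
Linear molecule, 3 cuts → 4 fragments:
  1–34 → 34 bp
  35–48 → 14 bp
  49–64 → 16 bp
  65–93 → 29 bp
Sorted largest to smallest: 34, 29, 16, 14 bp.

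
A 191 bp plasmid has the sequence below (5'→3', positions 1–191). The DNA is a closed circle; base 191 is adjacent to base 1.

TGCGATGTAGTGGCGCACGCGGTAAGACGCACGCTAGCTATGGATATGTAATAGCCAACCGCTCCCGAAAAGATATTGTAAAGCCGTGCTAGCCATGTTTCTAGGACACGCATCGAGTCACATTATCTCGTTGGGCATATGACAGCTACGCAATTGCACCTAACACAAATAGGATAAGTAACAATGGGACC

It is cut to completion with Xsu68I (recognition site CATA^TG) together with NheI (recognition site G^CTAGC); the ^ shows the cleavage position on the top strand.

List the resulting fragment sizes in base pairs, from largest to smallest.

The Xsu68I site (CATATG) starts at position 136.
Xsu68I cuts after base 4 of each site, so after position 139.
NheI sites (GCTAGC) start at positions 33, 88.
NheI cuts after the first base of each site, so after positions 33, 88.
Combined cut positions: 33, 88, 139.
Circular molecule, 3 cuts → 3 fragments:
  34–88 → 55 bp
  89–139 → 51 bp
  140–191 then 1–33 → 52 + 33 = 85 bp
Sorted largest to smallest: 85, 55, 51 bp.

85, 55, 51 bp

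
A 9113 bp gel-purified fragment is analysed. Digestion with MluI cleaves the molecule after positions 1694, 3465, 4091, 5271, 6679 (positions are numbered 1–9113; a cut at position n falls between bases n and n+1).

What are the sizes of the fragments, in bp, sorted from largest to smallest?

2434, 1771, 1694, 1408, 1180, 626 bp

Linear molecule, 5 cuts → 6 fragments:
  1694 − 0 = 1694 bp
  3465 − 1694 = 1771 bp
  4091 − 3465 = 626 bp
  5271 − 4091 = 1180 bp
  6679 − 5271 = 1408 bp
  9113 − 6679 = 2434 bp
Sorted largest to smallest: 2434, 1771, 1694, 1408, 1180, 626 bp.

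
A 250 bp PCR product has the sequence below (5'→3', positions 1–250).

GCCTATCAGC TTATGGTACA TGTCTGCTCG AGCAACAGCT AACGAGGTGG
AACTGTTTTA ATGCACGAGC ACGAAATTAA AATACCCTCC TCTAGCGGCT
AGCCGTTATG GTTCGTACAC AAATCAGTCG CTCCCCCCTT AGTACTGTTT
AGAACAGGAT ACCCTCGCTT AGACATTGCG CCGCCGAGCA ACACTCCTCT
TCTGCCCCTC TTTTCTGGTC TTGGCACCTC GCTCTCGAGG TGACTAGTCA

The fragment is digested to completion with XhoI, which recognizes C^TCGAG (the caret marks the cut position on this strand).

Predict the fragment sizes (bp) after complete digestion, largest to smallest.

XhoI sites (CTCGAG) start at positions 27, 234.
XhoI cuts after the first base of each site, so after positions 27, 234.
Linear molecule, 2 cuts → 3 fragments:
  1–27 → 27 bp
  28–234 → 207 bp
  235–250 → 16 bp
Sorted largest to smallest: 207, 27, 16 bp.

207, 27, 16 bp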